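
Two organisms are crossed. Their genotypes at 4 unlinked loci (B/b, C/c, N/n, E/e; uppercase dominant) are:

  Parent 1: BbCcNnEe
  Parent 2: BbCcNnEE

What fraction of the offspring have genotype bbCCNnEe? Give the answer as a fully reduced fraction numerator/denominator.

P(bbCCNnEe) = 1/64

BbCcNnEe gametes: BCNE×1, BCNe×1, BCnE×1, BCne×1, BcNE×1, BcNe×1, BcnE×1, Bcne×1, bCNE×1, bCNe×1, bCnE×1, bCne×1, bcNE×1, bcNe×1, bcnE×1, bcne×1
BbCcNnEE gametes: BCNE×2, BCnE×2, BcNE×2, BcnE×2, bCNE×2, bCnE×2, bcNE×2, bcnE×2
BbCcNnEe×BbCcNnEE grid (16·16=256): BBCCNNEE=2 BBCCNNEe=2 BBCCNnEE=4 BBCCNnEe=4 BBCCnnEE=2 BBCCnnEe=2 BBCcNNEE=4 BBCcNNEe=4 BBCcNnEE=8 BBCcNnEe=8 BBCcnnEE=4 BBCcnnEe=4 BBccNNEE=2 BBccNNEe=2 BBccNnEE=4 BBccNnEe=4 BBccnnEE=2 BBccnnEe=2 BbCCNNEE=4 BbCCNNEe=4 BbCCNnEE=8 BbCCNnEe=8 BbCCnnEE=4 BbCCnnEe=4 BbCcNNEE=8 BbCcNNEe=8 BbCcNnEE=16 BbCcNnEe=16 BbCcnnEE=8 BbCcnnEe=8 BbccNNEE=4 BbccNNEe=4 BbccNnEE=8 BbccNnEe=8 BbccnnEE=4 BbccnnEe=4 bbCCNNEE=2 bbCCNNEe=2 bbCCNnEE=4 bbCCNnEe=4 bbCCnnEE=2 bbCCnnEe=2 bbCcNNEE=4 bbCcNNEe=4 bbCcNnEE=8 bbCcNnEe=8 bbCcnnEE=4 bbCcnnEe=4 bbccNNEE=2 bbccNNEe=2 bbccNnEE=4 bbccNnEe=4 bbccnnEE=2 bbccnnEe=2
bbCCNnEe hits 4/256; gcd=4; 4÷4/256÷4 = 1/64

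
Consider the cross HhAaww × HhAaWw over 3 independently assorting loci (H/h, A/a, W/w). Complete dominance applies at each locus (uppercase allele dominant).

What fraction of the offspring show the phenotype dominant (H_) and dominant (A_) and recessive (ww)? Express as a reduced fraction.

HhAaww gametes: HAw×2, Haw×2, hAw×2, haw×2
HhAaWw gametes: HAW×1, HAw×1, HaW×1, Haw×1, hAW×1, hAw×1, haW×1, haw×1
HhAaww×HhAaWw grid (8·8=64): HHAAWw=2 HHAAww=2 HHAaWw=4 HHAaww=4 HHaaWw=2 HHaaww=2 HhAAWw=4 HhAAww=4 HhAaWw=8 HhAaww=8 HhaaWw=4 Hhaaww=4 hhAAWw=2 hhAAww=2 hhAaWw=4 hhAaww=4 hhaaWw=2 hhaaww=2
H_ A_ ww hits 18/64; gcd=2; 18÷2/64÷2 = 9/32

P(H_ A_ ww) = 9/32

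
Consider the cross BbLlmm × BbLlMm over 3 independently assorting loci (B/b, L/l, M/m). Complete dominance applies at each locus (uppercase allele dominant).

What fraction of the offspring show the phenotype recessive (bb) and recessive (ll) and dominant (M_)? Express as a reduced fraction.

P(bb ll M_) = 1/32

BbLlmm gametes: BLm×2, Blm×2, bLm×2, blm×2
BbLlMm gametes: BLM×1, BLm×1, BlM×1, Blm×1, bLM×1, bLm×1, blM×1, blm×1
BbLlmm×BbLlMm grid (8·8=64): BBLLMm=2 BBLLmm=2 BBLlMm=4 BBLlmm=4 BBllMm=2 BBllmm=2 BbLLMm=4 BbLLmm=4 BbLlMm=8 BbLlmm=8 BbllMm=4 Bbllmm=4 bbLLMm=2 bbLLmm=2 bbLlMm=4 bbLlmm=4 bbllMm=2 bbllmm=2
bb ll M_ hits 2/64; gcd=2; 2÷2/64÷2 = 1/32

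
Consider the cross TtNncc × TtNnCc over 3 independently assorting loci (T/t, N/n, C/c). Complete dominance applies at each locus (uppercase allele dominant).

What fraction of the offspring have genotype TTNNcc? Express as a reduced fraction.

P(TTNNcc) = 1/32

TtNncc gametes: TNc×2, Tnc×2, tNc×2, tnc×2
TtNnCc gametes: TNC×1, TNc×1, TnC×1, Tnc×1, tNC×1, tNc×1, tnC×1, tnc×1
TtNncc×TtNnCc grid (8·8=64): TTNNCc=2 TTNNcc=2 TTNnCc=4 TTNncc=4 TTnnCc=2 TTnncc=2 TtNNCc=4 TtNNcc=4 TtNnCc=8 TtNncc=8 TtnnCc=4 Ttnncc=4 ttNNCc=2 ttNNcc=2 ttNnCc=4 ttNncc=4 ttnnCc=2 ttnncc=2
TTNNcc hits 2/64; gcd=2; 2÷2/64÷2 = 1/32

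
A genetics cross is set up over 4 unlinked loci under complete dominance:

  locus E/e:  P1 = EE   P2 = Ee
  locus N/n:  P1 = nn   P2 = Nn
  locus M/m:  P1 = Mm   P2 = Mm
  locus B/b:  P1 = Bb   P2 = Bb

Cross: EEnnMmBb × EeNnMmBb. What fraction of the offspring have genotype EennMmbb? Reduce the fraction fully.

P(EennMmbb) = 1/32

EEnnMmBb gametes: EnMB×4, EnMb×4, EnmB×4, Enmb×4
EeNnMmBb gametes: ENMB×1, ENMb×1, ENmB×1, ENmb×1, EnMB×1, EnMb×1, EnmB×1, Enmb×1, eNMB×1, eNMb×1, eNmB×1, eNmb×1, enMB×1, enMb×1, enmB×1, enmb×1
EEnnMmBb×EeNnMmBb grid (16·16=256): EENnMMBB=4 EENnMMBb=8 EENnMMbb=4 EENnMmBB=8 EENnMmBb=16 EENnMmbb=8 EENnmmBB=4 EENnmmBb=8 EENnmmbb=4 EEnnMMBB=4 EEnnMMBb=8 EEnnMMbb=4 EEnnMmBB=8 EEnnMmBb=16 EEnnMmbb=8 EEnnmmBB=4 EEnnmmBb=8 EEnnmmbb=4 EeNnMMBB=4 EeNnMMBb=8 EeNnMMbb=4 EeNnMmBB=8 EeNnMmBb=16 EeNnMmbb=8 EeNnmmBB=4 EeNnmmBb=8 EeNnmmbb=4 EennMMBB=4 EennMMBb=8 EennMMbb=4 EennMmBB=8 EennMmBb=16 EennMmbb=8 EennmmBB=4 EennmmBb=8 Eennmmbb=4
EennMmbb hits 8/256; gcd=8; 8÷8/256÷8 = 1/32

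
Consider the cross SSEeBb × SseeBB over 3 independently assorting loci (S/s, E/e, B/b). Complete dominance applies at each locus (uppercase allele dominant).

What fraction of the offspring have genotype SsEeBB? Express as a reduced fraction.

SSEeBb gametes: SEB×2, SEb×2, SeB×2, Seb×2
SseeBB gametes: SeB×4, seB×4
SSEeBb×SseeBB grid (8·8=64): SSEeBB=8 SSEeBb=8 SSeeBB=8 SSeeBb=8 SsEeBB=8 SsEeBb=8 SseeBB=8 SseeBb=8
SsEeBB hits 8/64; gcd=8; 8÷8/64÷8 = 1/8

P(SsEeBB) = 1/8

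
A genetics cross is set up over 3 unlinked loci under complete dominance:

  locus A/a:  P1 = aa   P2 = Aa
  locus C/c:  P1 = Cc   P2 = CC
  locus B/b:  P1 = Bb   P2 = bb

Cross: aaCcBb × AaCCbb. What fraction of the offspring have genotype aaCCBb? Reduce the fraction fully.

aaCcBb gametes: aCB×2, aCb×2, acB×2, acb×2
AaCCbb gametes: ACb×4, aCb×4
aaCcBb×AaCCbb grid (8·8=64): AaCCBb=8 AaCCbb=8 AaCcBb=8 AaCcbb=8 aaCCBb=8 aaCCbb=8 aaCcBb=8 aaCcbb=8
aaCCBb hits 8/64; gcd=8; 8÷8/64÷8 = 1/8

P(aaCCBb) = 1/8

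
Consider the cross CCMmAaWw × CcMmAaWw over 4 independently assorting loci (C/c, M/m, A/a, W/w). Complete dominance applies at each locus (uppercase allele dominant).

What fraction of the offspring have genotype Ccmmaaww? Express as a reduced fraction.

CCMmAaWw gametes: CMAW×2, CMAw×2, CMaW×2, CMaw×2, CmAW×2, CmAw×2, CmaW×2, Cmaw×2
CcMmAaWw gametes: CMAW×1, CMAw×1, CMaW×1, CMaw×1, CmAW×1, CmAw×1, CmaW×1, Cmaw×1, cMAW×1, cMAw×1, cMaW×1, cMaw×1, cmAW×1, cmAw×1, cmaW×1, cmaw×1
CCMmAaWw×CcMmAaWw grid (16·16=256): CCMMAAWW=2 CCMMAAWw=4 CCMMAAww=2 CCMMAaWW=4 CCMMAaWw=8 CCMMAaww=4 CCMMaaWW=2 CCMMaaWw=4 CCMMaaww=2 CCMmAAWW=4 CCMmAAWw=8 CCMmAAww=4 CCMmAaWW=8 CCMmAaWw=16 CCMmAaww=8 CCMmaaWW=4 CCMmaaWw=8 CCMmaaww=4 CCmmAAWW=2 CCmmAAWw=4 CCmmAAww=2 CCmmAaWW=4 CCmmAaWw=8 CCmmAaww=4 CCmmaaWW=2 CCmmaaWw=4 CCmmaaww=2 CcMMAAWW=2 CcMMAAWw=4 CcMMAAww=2 CcMMAaWW=4 CcMMAaWw=8 CcMMAaww=4 CcMMaaWW=2 CcMMaaWw=4 CcMMaaww=2 CcMmAAWW=4 CcMmAAWw=8 CcMmAAww=4 CcMmAaWW=8 CcMmAaWw=16 CcMmAaww=8 CcMmaaWW=4 CcMmaaWw=8 CcMmaaww=4 CcmmAAWW=2 CcmmAAWw=4 CcmmAAww=2 CcmmAaWW=4 CcmmAaWw=8 CcmmAaww=4 CcmmaaWW=2 CcmmaaWw=4 Ccmmaaww=2
Ccmmaaww hits 2/256; gcd=2; 2÷2/256÷2 = 1/128

P(Ccmmaaww) = 1/128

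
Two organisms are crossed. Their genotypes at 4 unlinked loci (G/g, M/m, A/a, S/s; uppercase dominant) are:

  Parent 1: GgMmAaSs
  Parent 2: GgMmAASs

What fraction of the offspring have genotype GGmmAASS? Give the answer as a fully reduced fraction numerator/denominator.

P(GGmmAASS) = 1/128

GgMmAaSs gametes: GMAS×1, GMAs×1, GMaS×1, GMas×1, GmAS×1, GmAs×1, GmaS×1, Gmas×1, gMAS×1, gMAs×1, gMaS×1, gMas×1, gmAS×1, gmAs×1, gmaS×1, gmas×1
GgMmAASs gametes: GMAS×2, GMAs×2, GmAS×2, GmAs×2, gMAS×2, gMAs×2, gmAS×2, gmAs×2
GgMmAaSs×GgMmAASs grid (16·16=256): GGMMAASS=2 GGMMAASs=4 GGMMAAss=2 GGMMAaSS=2 GGMMAaSs=4 GGMMAass=2 GGMmAASS=4 GGMmAASs=8 GGMmAAss=4 GGMmAaSS=4 GGMmAaSs=8 GGMmAass=4 GGmmAASS=2 GGmmAASs=4 GGmmAAss=2 GGmmAaSS=2 GGmmAaSs=4 GGmmAass=2 GgMMAASS=4 GgMMAASs=8 GgMMAAss=4 GgMMAaSS=4 GgMMAaSs=8 GgMMAass=4 GgMmAASS=8 GgMmAASs=16 GgMmAAss=8 GgMmAaSS=8 GgMmAaSs=16 GgMmAass=8 GgmmAASS=4 GgmmAASs=8 GgmmAAss=4 GgmmAaSS=4 GgmmAaSs=8 GgmmAass=4 ggMMAASS=2 ggMMAASs=4 ggMMAAss=2 ggMMAaSS=2 ggMMAaSs=4 ggMMAass=2 ggMmAASS=4 ggMmAASs=8 ggMmAAss=4 ggMmAaSS=4 ggMmAaSs=8 ggMmAass=4 ggmmAASS=2 ggmmAASs=4 ggmmAAss=2 ggmmAaSS=2 ggmmAaSs=4 ggmmAass=2
GGmmAASS hits 2/256; gcd=2; 2÷2/256÷2 = 1/128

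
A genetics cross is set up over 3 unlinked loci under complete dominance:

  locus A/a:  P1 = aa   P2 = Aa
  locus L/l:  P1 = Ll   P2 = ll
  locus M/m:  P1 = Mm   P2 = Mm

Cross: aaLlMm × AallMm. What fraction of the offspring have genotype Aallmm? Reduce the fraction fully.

aaLlMm gametes: aLM×2, aLm×2, alM×2, alm×2
AallMm gametes: AlM×2, Alm×2, alM×2, alm×2
aaLlMm×AallMm grid (8·8=64): AaLlMM=4 AaLlMm=8 AaLlmm=4 AallMM=4 AallMm=8 Aallmm=4 aaLlMM=4 aaLlMm=8 aaLlmm=4 aallMM=4 aallMm=8 aallmm=4
Aallmm hits 4/64; gcd=4; 4÷4/64÷4 = 1/16

P(Aallmm) = 1/16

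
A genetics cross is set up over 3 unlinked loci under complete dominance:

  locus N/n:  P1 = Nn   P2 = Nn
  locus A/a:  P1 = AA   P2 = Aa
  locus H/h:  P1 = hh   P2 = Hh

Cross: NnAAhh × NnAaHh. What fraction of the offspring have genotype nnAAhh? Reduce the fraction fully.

NnAAhh gametes: NAh×4, nAh×4
NnAaHh gametes: NAH×1, NAh×1, NaH×1, Nah×1, nAH×1, nAh×1, naH×1, nah×1
NnAAhh×NnAaHh grid (8·8=64): NNAAHh=4 NNAAhh=4 NNAaHh=4 NNAahh=4 NnAAHh=8 NnAAhh=8 NnAaHh=8 NnAahh=8 nnAAHh=4 nnAAhh=4 nnAaHh=4 nnAahh=4
nnAAhh hits 4/64; gcd=4; 4÷4/64÷4 = 1/16

P(nnAAhh) = 1/16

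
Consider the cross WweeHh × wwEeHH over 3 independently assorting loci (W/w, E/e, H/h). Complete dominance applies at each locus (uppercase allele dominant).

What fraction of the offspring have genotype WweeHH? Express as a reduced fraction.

WweeHh gametes: WeH×2, Weh×2, weH×2, weh×2
wwEeHH gametes: wEH×4, weH×4
WweeHh×wwEeHH grid (8·8=64): WwEeHH=8 WwEeHh=8 WweeHH=8 WweeHh=8 wwEeHH=8 wwEeHh=8 wweeHH=8 wweeHh=8
WweeHH hits 8/64; gcd=8; 8÷8/64÷8 = 1/8

P(WweeHH) = 1/8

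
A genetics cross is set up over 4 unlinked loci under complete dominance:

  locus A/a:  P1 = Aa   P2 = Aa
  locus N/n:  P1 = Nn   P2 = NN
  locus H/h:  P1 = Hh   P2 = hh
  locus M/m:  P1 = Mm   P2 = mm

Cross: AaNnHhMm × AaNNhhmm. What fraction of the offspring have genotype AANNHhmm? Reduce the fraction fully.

AaNnHhMm gametes: ANHM×1, ANHm×1, ANhM×1, ANhm×1, AnHM×1, AnHm×1, AnhM×1, Anhm×1, aNHM×1, aNHm×1, aNhM×1, aNhm×1, anHM×1, anHm×1, anhM×1, anhm×1
AaNNhhmm gametes: ANhm×8, aNhm×8
AaNnHhMm×AaNNhhmm grid (16·16=256): AANNHhMm=8 AANNHhmm=8 AANNhhMm=8 AANNhhmm=8 AANnHhMm=8 AANnHhmm=8 AANnhhMm=8 AANnhhmm=8 AaNNHhMm=16 AaNNHhmm=16 AaNNhhMm=16 AaNNhhmm=16 AaNnHhMm=16 AaNnHhmm=16 AaNnhhMm=16 AaNnhhmm=16 aaNNHhMm=8 aaNNHhmm=8 aaNNhhMm=8 aaNNhhmm=8 aaNnHhMm=8 aaNnHhmm=8 aaNnhhMm=8 aaNnhhmm=8
AANNHhmm hits 8/256; gcd=8; 8÷8/256÷8 = 1/32

P(AANNHhmm) = 1/32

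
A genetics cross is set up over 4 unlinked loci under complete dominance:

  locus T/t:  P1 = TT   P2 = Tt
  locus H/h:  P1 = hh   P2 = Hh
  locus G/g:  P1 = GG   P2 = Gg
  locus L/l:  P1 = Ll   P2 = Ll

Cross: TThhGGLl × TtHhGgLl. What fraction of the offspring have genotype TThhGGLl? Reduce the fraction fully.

TThhGGLl gametes: ThGL×8, ThGl×8
TtHhGgLl gametes: THGL×1, THGl×1, THgL×1, THgl×1, ThGL×1, ThGl×1, ThgL×1, Thgl×1, tHGL×1, tHGl×1, tHgL×1, tHgl×1, thGL×1, thGl×1, thgL×1, thgl×1
TThhGGLl×TtHhGgLl grid (16·16=256): TTHhGGLL=8 TTHhGGLl=16 TTHhGGll=8 TTHhGgLL=8 TTHhGgLl=16 TTHhGgll=8 TThhGGLL=8 TThhGGLl=16 TThhGGll=8 TThhGgLL=8 TThhGgLl=16 TThhGgll=8 TtHhGGLL=8 TtHhGGLl=16 TtHhGGll=8 TtHhGgLL=8 TtHhGgLl=16 TtHhGgll=8 TthhGGLL=8 TthhGGLl=16 TthhGGll=8 TthhGgLL=8 TthhGgLl=16 TthhGgll=8
TThhGGLl hits 16/256; gcd=16; 16÷16/256÷16 = 1/16

P(TThhGGLl) = 1/16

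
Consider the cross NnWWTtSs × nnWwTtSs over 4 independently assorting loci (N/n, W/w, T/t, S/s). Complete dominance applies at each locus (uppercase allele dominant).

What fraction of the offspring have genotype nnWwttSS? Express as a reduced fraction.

NnWWTtSs gametes: NWTS×2, NWTs×2, NWtS×2, NWts×2, nWTS×2, nWTs×2, nWtS×2, nWts×2
nnWwTtSs gametes: nWTS×2, nWTs×2, nWtS×2, nWts×2, nwTS×2, nwTs×2, nwtS×2, nwts×2
NnWWTtSs×nnWwTtSs grid (16·16=256): NnWWTTSS=4 NnWWTTSs=8 NnWWTTss=4 NnWWTtSS=8 NnWWTtSs=16 NnWWTtss=8 NnWWttSS=4 NnWWttSs=8 NnWWttss=4 NnWwTTSS=4 NnWwTTSs=8 NnWwTTss=4 NnWwTtSS=8 NnWwTtSs=16 NnWwTtss=8 NnWwttSS=4 NnWwttSs=8 NnWwttss=4 nnWWTTSS=4 nnWWTTSs=8 nnWWTTss=4 nnWWTtSS=8 nnWWTtSs=16 nnWWTtss=8 nnWWttSS=4 nnWWttSs=8 nnWWttss=4 nnWwTTSS=4 nnWwTTSs=8 nnWwTTss=4 nnWwTtSS=8 nnWwTtSs=16 nnWwTtss=8 nnWwttSS=4 nnWwttSs=8 nnWwttss=4
nnWwttSS hits 4/256; gcd=4; 4÷4/256÷4 = 1/64

P(nnWwttSS) = 1/64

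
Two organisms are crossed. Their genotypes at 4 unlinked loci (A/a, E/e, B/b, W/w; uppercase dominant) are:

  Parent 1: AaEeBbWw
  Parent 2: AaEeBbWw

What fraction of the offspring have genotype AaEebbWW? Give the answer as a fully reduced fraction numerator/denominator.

AaEeBbWw gametes: AEBW×1, AEBw×1, AEbW×1, AEbw×1, AeBW×1, AeBw×1, AebW×1, Aebw×1, aEBW×1, aEBw×1, aEbW×1, aEbw×1, aeBW×1, aeBw×1, aebW×1, aebw×1
AaEeBbWw gametes: AEBW×1, AEBw×1, AEbW×1, AEbw×1, AeBW×1, AeBw×1, AebW×1, Aebw×1, aEBW×1, aEBw×1, aEbW×1, aEbw×1, aeBW×1, aeBw×1, aebW×1, aebw×1
AaEeBbWw×AaEeBbWw grid (16·16=256): AAEEBBWW=1 AAEEBBWw=2 AAEEBBww=1 AAEEBbWW=2 AAEEBbWw=4 AAEEBbww=2 AAEEbbWW=1 AAEEbbWw=2 AAEEbbww=1 AAEeBBWW=2 AAEeBBWw=4 AAEeBBww=2 AAEeBbWW=4 AAEeBbWw=8 AAEeBbww=4 AAEebbWW=2 AAEebbWw=4 AAEebbww=2 AAeeBBWW=1 AAeeBBWw=2 AAeeBBww=1 AAeeBbWW=2 AAeeBbWw=4 AAeeBbww=2 AAeebbWW=1 AAeebbWw=2 AAeebbww=1 AaEEBBWW=2 AaEEBBWw=4 AaEEBBww=2 AaEEBbWW=4 AaEEBbWw=8 AaEEBbww=4 AaEEbbWW=2 AaEEbbWw=4 AaEEbbww=2 AaEeBBWW=4 AaEeBBWw=8 AaEeBBww=4 AaEeBbWW=8 AaEeBbWw=16 AaEeBbww=8 AaEebbWW=4 AaEebbWw=8 AaEebbww=4 AaeeBBWW=2 AaeeBBWw=4 AaeeBBww=2 AaeeBbWW=4 AaeeBbWw=8 AaeeBbww=4 AaeebbWW=2 AaeebbWw=4 Aaeebbww=2 aaEEBBWW=1 aaEEBBWw=2 aaEEBBww=1 aaEEBbWW=2 aaEEBbWw=4 aaEEBbww=2 aaEEbbWW=1 aaEEbbWw=2 aaEEbbww=1 aaEeBBWW=2 aaEeBBWw=4 aaEeBBww=2 aaEeBbWW=4 aaEeBbWw=8 aaEeBbww=4 aaEebbWW=2 aaEebbWw=4 aaEebbww=2 aaeeBBWW=1 aaeeBBWw=2 aaeeBBww=1 aaeeBbWW=2 aaeeBbWw=4 aaeeBbww=2 aaeebbWW=1 aaeebbWw=2 aaeebbww=1
AaEebbWW hits 4/256; gcd=4; 4÷4/256÷4 = 1/64

P(AaEebbWW) = 1/64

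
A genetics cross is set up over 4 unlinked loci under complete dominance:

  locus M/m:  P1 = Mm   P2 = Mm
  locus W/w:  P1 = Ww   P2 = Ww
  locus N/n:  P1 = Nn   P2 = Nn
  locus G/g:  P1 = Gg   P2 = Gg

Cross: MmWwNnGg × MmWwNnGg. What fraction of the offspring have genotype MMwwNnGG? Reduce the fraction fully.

P(MMwwNnGG) = 1/128

MmWwNnGg gametes: MWNG×1, MWNg×1, MWnG×1, MWng×1, MwNG×1, MwNg×1, MwnG×1, Mwng×1, mWNG×1, mWNg×1, mWnG×1, mWng×1, mwNG×1, mwNg×1, mwnG×1, mwng×1
MmWwNnGg gametes: MWNG×1, MWNg×1, MWnG×1, MWng×1, MwNG×1, MwNg×1, MwnG×1, Mwng×1, mWNG×1, mWNg×1, mWnG×1, mWng×1, mwNG×1, mwNg×1, mwnG×1, mwng×1
MmWwNnGg×MmWwNnGg grid (16·16=256): MMWWNNGG=1 MMWWNNGg=2 MMWWNNgg=1 MMWWNnGG=2 MMWWNnGg=4 MMWWNngg=2 MMWWnnGG=1 MMWWnnGg=2 MMWWnngg=1 MMWwNNGG=2 MMWwNNGg=4 MMWwNNgg=2 MMWwNnGG=4 MMWwNnGg=8 MMWwNngg=4 MMWwnnGG=2 MMWwnnGg=4 MMWwnngg=2 MMwwNNGG=1 MMwwNNGg=2 MMwwNNgg=1 MMwwNnGG=2 MMwwNnGg=4 MMwwNngg=2 MMwwnnGG=1 MMwwnnGg=2 MMwwnngg=1 MmWWNNGG=2 MmWWNNGg=4 MmWWNNgg=2 MmWWNnGG=4 MmWWNnGg=8 MmWWNngg=4 MmWWnnGG=2 MmWWnnGg=4 MmWWnngg=2 MmWwNNGG=4 MmWwNNGg=8 MmWwNNgg=4 MmWwNnGG=8 MmWwNnGg=16 MmWwNngg=8 MmWwnnGG=4 MmWwnnGg=8 MmWwnngg=4 MmwwNNGG=2 MmwwNNGg=4 MmwwNNgg=2 MmwwNnGG=4 MmwwNnGg=8 MmwwNngg=4 MmwwnnGG=2 MmwwnnGg=4 Mmwwnngg=2 mmWWNNGG=1 mmWWNNGg=2 mmWWNNgg=1 mmWWNnGG=2 mmWWNnGg=4 mmWWNngg=2 mmWWnnGG=1 mmWWnnGg=2 mmWWnngg=1 mmWwNNGG=2 mmWwNNGg=4 mmWwNNgg=2 mmWwNnGG=4 mmWwNnGg=8 mmWwNngg=4 mmWwnnGG=2 mmWwnnGg=4 mmWwnngg=2 mmwwNNGG=1 mmwwNNGg=2 mmwwNNgg=1 mmwwNnGG=2 mmwwNnGg=4 mmwwNngg=2 mmwwnnGG=1 mmwwnnGg=2 mmwwnngg=1
MMwwNnGG hits 2/256; gcd=2; 2÷2/256÷2 = 1/128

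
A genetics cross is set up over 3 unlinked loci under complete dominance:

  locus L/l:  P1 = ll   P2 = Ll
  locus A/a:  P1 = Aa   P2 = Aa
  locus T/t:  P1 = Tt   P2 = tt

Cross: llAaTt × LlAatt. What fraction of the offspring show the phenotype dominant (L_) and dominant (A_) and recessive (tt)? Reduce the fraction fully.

llAaTt gametes: lAT×2, lAt×2, laT×2, lat×2
LlAatt gametes: LAt×2, Lat×2, lAt×2, lat×2
llAaTt×LlAatt grid (8·8=64): LlAATt=4 LlAAtt=4 LlAaTt=8 LlAatt=8 LlaaTt=4 Llaatt=4 llAATt=4 llAAtt=4 llAaTt=8 llAatt=8 llaaTt=4 llaatt=4
L_ A_ tt hits 12/64; gcd=4; 12÷4/64÷4 = 3/16

P(L_ A_ tt) = 3/16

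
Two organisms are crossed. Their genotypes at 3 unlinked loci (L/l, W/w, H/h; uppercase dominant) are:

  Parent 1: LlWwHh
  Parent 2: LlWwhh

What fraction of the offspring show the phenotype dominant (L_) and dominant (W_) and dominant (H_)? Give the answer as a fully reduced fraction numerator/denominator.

P(L_ W_ H_) = 9/32

LlWwHh gametes: LWH×1, LWh×1, LwH×1, Lwh×1, lWH×1, lWh×1, lwH×1, lwh×1
LlWwhh gametes: LWh×2, Lwh×2, lWh×2, lwh×2
LlWwHh×LlWwhh grid (8·8=64): LLWWHh=2 LLWWhh=2 LLWwHh=4 LLWwhh=4 LLwwHh=2 LLwwhh=2 LlWWHh=4 LlWWhh=4 LlWwHh=8 LlWwhh=8 LlwwHh=4 Llwwhh=4 llWWHh=2 llWWhh=2 llWwHh=4 llWwhh=4 llwwHh=2 llwwhh=2
L_ W_ H_ hits 18/64; gcd=2; 18÷2/64÷2 = 9/32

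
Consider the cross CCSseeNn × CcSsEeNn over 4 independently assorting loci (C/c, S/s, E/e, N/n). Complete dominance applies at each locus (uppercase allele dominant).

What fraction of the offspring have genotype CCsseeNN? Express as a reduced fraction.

P(CCsseeNN) = 1/64

CCSseeNn gametes: CSeN×4, CSen×4, CseN×4, Csen×4
CcSsEeNn gametes: CSEN×1, CSEn×1, CSeN×1, CSen×1, CsEN×1, CsEn×1, CseN×1, Csen×1, cSEN×1, cSEn×1, cSeN×1, cSen×1, csEN×1, csEn×1, cseN×1, csen×1
CCSseeNn×CcSsEeNn grid (16·16=256): CCSSEeNN=4 CCSSEeNn=8 CCSSEenn=4 CCSSeeNN=4 CCSSeeNn=8 CCSSeenn=4 CCSsEeNN=8 CCSsEeNn=16 CCSsEenn=8 CCSseeNN=8 CCSseeNn=16 CCSseenn=8 CCssEeNN=4 CCssEeNn=8 CCssEenn=4 CCsseeNN=4 CCsseeNn=8 CCsseenn=4 CcSSEeNN=4 CcSSEeNn=8 CcSSEenn=4 CcSSeeNN=4 CcSSeeNn=8 CcSSeenn=4 CcSsEeNN=8 CcSsEeNn=16 CcSsEenn=8 CcSseeNN=8 CcSseeNn=16 CcSseenn=8 CcssEeNN=4 CcssEeNn=8 CcssEenn=4 CcsseeNN=4 CcsseeNn=8 Ccsseenn=4
CCsseeNN hits 4/256; gcd=4; 4÷4/256÷4 = 1/64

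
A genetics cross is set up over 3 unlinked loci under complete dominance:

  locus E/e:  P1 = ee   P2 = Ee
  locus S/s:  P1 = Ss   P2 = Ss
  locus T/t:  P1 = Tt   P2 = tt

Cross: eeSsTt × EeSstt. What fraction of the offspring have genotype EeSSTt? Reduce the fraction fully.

P(EeSSTt) = 1/16

eeSsTt gametes: eST×2, eSt×2, esT×2, est×2
EeSstt gametes: ESt×2, Est×2, eSt×2, est×2
eeSsTt×EeSstt grid (8·8=64): EeSSTt=4 EeSStt=4 EeSsTt=8 EeSstt=8 EessTt=4 Eesstt=4 eeSSTt=4 eeSStt=4 eeSsTt=8 eeSstt=8 eessTt=4 eesstt=4
EeSSTt hits 4/64; gcd=4; 4÷4/64÷4 = 1/16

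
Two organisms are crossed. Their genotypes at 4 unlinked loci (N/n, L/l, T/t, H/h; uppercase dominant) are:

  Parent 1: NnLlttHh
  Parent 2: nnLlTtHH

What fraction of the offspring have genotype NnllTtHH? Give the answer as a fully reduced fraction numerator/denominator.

NnLlttHh gametes: NLtH×2, NLth×2, NltH×2, Nlth×2, nLtH×2, nLth×2, nltH×2, nlth×2
nnLlTtHH gametes: nLTH×4, nLtH×4, nlTH×4, nltH×4
NnLlttHh×nnLlTtHH grid (16·16=256): NnLLTtHH=8 NnLLTtHh=8 NnLLttHH=8 NnLLttHh=8 NnLlTtHH=16 NnLlTtHh=16 NnLlttHH=16 NnLlttHh=16 NnllTtHH=8 NnllTtHh=8 NnllttHH=8 NnllttHh=8 nnLLTtHH=8 nnLLTtHh=8 nnLLttHH=8 nnLLttHh=8 nnLlTtHH=16 nnLlTtHh=16 nnLlttHH=16 nnLlttHh=16 nnllTtHH=8 nnllTtHh=8 nnllttHH=8 nnllttHh=8
NnllTtHH hits 8/256; gcd=8; 8÷8/256÷8 = 1/32

P(NnllTtHH) = 1/32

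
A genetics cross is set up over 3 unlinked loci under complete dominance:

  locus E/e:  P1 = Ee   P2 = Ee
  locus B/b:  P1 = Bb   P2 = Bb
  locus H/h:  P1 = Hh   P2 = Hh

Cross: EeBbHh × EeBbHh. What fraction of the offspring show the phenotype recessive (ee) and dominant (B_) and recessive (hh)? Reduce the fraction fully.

EeBbHh gametes: EBH×1, EBh×1, EbH×1, Ebh×1, eBH×1, eBh×1, ebH×1, ebh×1
EeBbHh gametes: EBH×1, EBh×1, EbH×1, Ebh×1, eBH×1, eBh×1, ebH×1, ebh×1
EeBbHh×EeBbHh grid (8·8=64): EEBBHH=1 EEBBHh=2 EEBBhh=1 EEBbHH=2 EEBbHh=4 EEBbhh=2 EEbbHH=1 EEbbHh=2 EEbbhh=1 EeBBHH=2 EeBBHh=4 EeBBhh=2 EeBbHH=4 EeBbHh=8 EeBbhh=4 EebbHH=2 EebbHh=4 Eebbhh=2 eeBBHH=1 eeBBHh=2 eeBBhh=1 eeBbHH=2 eeBbHh=4 eeBbhh=2 eebbHH=1 eebbHh=2 eebbhh=1
ee B_ hh hits 3/64; gcd=1; 3÷1/64÷1 = 3/64

P(ee B_ hh) = 3/64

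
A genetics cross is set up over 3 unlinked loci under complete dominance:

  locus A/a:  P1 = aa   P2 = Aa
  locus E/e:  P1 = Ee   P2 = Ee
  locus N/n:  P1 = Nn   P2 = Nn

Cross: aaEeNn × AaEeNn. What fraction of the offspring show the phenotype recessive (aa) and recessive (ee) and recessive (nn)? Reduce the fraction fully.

P(aa ee nn) = 1/32

aaEeNn gametes: aEN×2, aEn×2, aeN×2, aen×2
AaEeNn gametes: AEN×1, AEn×1, AeN×1, Aen×1, aEN×1, aEn×1, aeN×1, aen×1
aaEeNn×AaEeNn grid (8·8=64): AaEENN=2 AaEENn=4 AaEEnn=2 AaEeNN=4 AaEeNn=8 AaEenn=4 AaeeNN=2 AaeeNn=4 Aaeenn=2 aaEENN=2 aaEENn=4 aaEEnn=2 aaEeNN=4 aaEeNn=8 aaEenn=4 aaeeNN=2 aaeeNn=4 aaeenn=2
aa ee nn hits 2/64; gcd=2; 2÷2/64÷2 = 1/32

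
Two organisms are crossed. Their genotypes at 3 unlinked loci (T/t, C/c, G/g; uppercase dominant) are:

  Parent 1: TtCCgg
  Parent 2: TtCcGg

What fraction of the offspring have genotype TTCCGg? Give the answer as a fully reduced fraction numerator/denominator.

TtCCgg gametes: TCg×4, tCg×4
TtCcGg gametes: TCG×1, TCg×1, TcG×1, Tcg×1, tCG×1, tCg×1, tcG×1, tcg×1
TtCCgg×TtCcGg grid (8·8=64): TTCCGg=4 TTCCgg=4 TTCcGg=4 TTCcgg=4 TtCCGg=8 TtCCgg=8 TtCcGg=8 TtCcgg=8 ttCCGg=4 ttCCgg=4 ttCcGg=4 ttCcgg=4
TTCCGg hits 4/64; gcd=4; 4÷4/64÷4 = 1/16

P(TTCCGg) = 1/16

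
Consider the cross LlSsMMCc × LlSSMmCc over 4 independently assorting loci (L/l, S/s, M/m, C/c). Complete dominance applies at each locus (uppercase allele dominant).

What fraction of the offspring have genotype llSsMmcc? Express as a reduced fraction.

P(llSsMmcc) = 1/64

LlSsMMCc gametes: LSMC×2, LSMc×2, LsMC×2, LsMc×2, lSMC×2, lSMc×2, lsMC×2, lsMc×2
LlSSMmCc gametes: LSMC×2, LSMc×2, LSmC×2, LSmc×2, lSMC×2, lSMc×2, lSmC×2, lSmc×2
LlSsMMCc×LlSSMmCc grid (16·16=256): LLSSMMCC=4 LLSSMMCc=8 LLSSMMcc=4 LLSSMmCC=4 LLSSMmCc=8 LLSSMmcc=4 LLSsMMCC=4 LLSsMMCc=8 LLSsMMcc=4 LLSsMmCC=4 LLSsMmCc=8 LLSsMmcc=4 LlSSMMCC=8 LlSSMMCc=16 LlSSMMcc=8 LlSSMmCC=8 LlSSMmCc=16 LlSSMmcc=8 LlSsMMCC=8 LlSsMMCc=16 LlSsMMcc=8 LlSsMmCC=8 LlSsMmCc=16 LlSsMmcc=8 llSSMMCC=4 llSSMMCc=8 llSSMMcc=4 llSSMmCC=4 llSSMmCc=8 llSSMmcc=4 llSsMMCC=4 llSsMMCc=8 llSsMMcc=4 llSsMmCC=4 llSsMmCc=8 llSsMmcc=4
llSsMmcc hits 4/256; gcd=4; 4÷4/256÷4 = 1/64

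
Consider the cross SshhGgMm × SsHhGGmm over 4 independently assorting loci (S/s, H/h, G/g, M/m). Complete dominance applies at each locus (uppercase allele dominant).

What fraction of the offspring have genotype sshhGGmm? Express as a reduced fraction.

P(sshhGGmm) = 1/32

SshhGgMm gametes: ShGM×2, ShGm×2, ShgM×2, Shgm×2, shGM×2, shGm×2, shgM×2, shgm×2
SsHhGGmm gametes: SHGm×4, ShGm×4, sHGm×4, shGm×4
SshhGgMm×SsHhGGmm grid (16·16=256): SSHhGGMm=8 SSHhGGmm=8 SSHhGgMm=8 SSHhGgmm=8 SShhGGMm=8 SShhGGmm=8 SShhGgMm=8 SShhGgmm=8 SsHhGGMm=16 SsHhGGmm=16 SsHhGgMm=16 SsHhGgmm=16 SshhGGMm=16 SshhGGmm=16 SshhGgMm=16 SshhGgmm=16 ssHhGGMm=8 ssHhGGmm=8 ssHhGgMm=8 ssHhGgmm=8 sshhGGMm=8 sshhGGmm=8 sshhGgMm=8 sshhGgmm=8
sshhGGmm hits 8/256; gcd=8; 8÷8/256÷8 = 1/32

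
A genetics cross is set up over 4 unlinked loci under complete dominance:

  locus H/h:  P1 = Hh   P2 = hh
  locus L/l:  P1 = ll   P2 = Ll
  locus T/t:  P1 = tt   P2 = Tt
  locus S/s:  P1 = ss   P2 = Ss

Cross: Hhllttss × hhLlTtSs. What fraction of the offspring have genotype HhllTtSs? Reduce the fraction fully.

Hhllttss gametes: Hlts×8, hlts×8
hhLlTtSs gametes: hLTS×2, hLTs×2, hLtS×2, hLts×2, hlTS×2, hlTs×2, hltS×2, hlts×2
Hhllttss×hhLlTtSs grid (16·16=256): HhLlTtSs=16 HhLlTtss=16 HhLlttSs=16 HhLlttss=16 HhllTtSs=16 HhllTtss=16 HhllttSs=16 Hhllttss=16 hhLlTtSs=16 hhLlTtss=16 hhLlttSs=16 hhLlttss=16 hhllTtSs=16 hhllTtss=16 hhllttSs=16 hhllttss=16
HhllTtSs hits 16/256; gcd=16; 16÷16/256÷16 = 1/16

P(HhllTtSs) = 1/16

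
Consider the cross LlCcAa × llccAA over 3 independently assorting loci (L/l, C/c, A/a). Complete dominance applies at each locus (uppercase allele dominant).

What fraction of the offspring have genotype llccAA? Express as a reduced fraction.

P(llccAA) = 1/8

LlCcAa gametes: LCA×1, LCa×1, LcA×1, Lca×1, lCA×1, lCa×1, lcA×1, lca×1
llccAA gametes: lcA×8
LlCcAa×llccAA grid (8·8=64): LlCcAA=8 LlCcAa=8 LlccAA=8 LlccAa=8 llCcAA=8 llCcAa=8 llccAA=8 llccAa=8
llccAA hits 8/64; gcd=8; 8÷8/64÷8 = 1/8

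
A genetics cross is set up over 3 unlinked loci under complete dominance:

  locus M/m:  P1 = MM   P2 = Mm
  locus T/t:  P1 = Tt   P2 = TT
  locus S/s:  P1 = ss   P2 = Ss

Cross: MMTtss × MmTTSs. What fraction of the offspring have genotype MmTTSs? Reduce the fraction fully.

MMTtss gametes: MTs×4, Mts×4
MmTTSs gametes: MTS×2, MTs×2, mTS×2, mTs×2
MMTtss×MmTTSs grid (8·8=64): MMTTSs=8 MMTTss=8 MMTtSs=8 MMTtss=8 MmTTSs=8 MmTTss=8 MmTtSs=8 MmTtss=8
MmTTSs hits 8/64; gcd=8; 8÷8/64÷8 = 1/8

P(MmTTSs) = 1/8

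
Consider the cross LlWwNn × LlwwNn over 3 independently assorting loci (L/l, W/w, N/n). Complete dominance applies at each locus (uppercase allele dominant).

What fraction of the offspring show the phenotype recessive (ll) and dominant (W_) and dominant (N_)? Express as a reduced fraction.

LlWwNn gametes: LWN×1, LWn×1, LwN×1, Lwn×1, lWN×1, lWn×1, lwN×1, lwn×1
LlwwNn gametes: LwN×2, Lwn×2, lwN×2, lwn×2
LlWwNn×LlwwNn grid (8·8=64): LLWwNN=2 LLWwNn=4 LLWwnn=2 LLwwNN=2 LLwwNn=4 LLwwnn=2 LlWwNN=4 LlWwNn=8 LlWwnn=4 LlwwNN=4 LlwwNn=8 Llwwnn=4 llWwNN=2 llWwNn=4 llWwnn=2 llwwNN=2 llwwNn=4 llwwnn=2
ll W_ N_ hits 6/64; gcd=2; 6÷2/64÷2 = 3/32

P(ll W_ N_) = 3/32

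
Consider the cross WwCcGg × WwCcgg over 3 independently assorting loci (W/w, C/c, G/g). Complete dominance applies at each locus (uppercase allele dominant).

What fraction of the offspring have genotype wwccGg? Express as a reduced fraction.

WwCcGg gametes: WCG×1, WCg×1, WcG×1, Wcg×1, wCG×1, wCg×1, wcG×1, wcg×1
WwCcgg gametes: WCg×2, Wcg×2, wCg×2, wcg×2
WwCcGg×WwCcgg grid (8·8=64): WWCCGg=2 WWCCgg=2 WWCcGg=4 WWCcgg=4 WWccGg=2 WWccgg=2 WwCCGg=4 WwCCgg=4 WwCcGg=8 WwCcgg=8 WwccGg=4 Wwccgg=4 wwCCGg=2 wwCCgg=2 wwCcGg=4 wwCcgg=4 wwccGg=2 wwccgg=2
wwccGg hits 2/64; gcd=2; 2÷2/64÷2 = 1/32

P(wwccGg) = 1/32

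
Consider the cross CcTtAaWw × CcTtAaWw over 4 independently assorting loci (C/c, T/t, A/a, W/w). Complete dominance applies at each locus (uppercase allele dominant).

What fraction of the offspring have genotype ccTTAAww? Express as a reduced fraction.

P(ccTTAAww) = 1/256

CcTtAaWw gametes: CTAW×1, CTAw×1, CTaW×1, CTaw×1, CtAW×1, CtAw×1, CtaW×1, Ctaw×1, cTAW×1, cTAw×1, cTaW×1, cTaw×1, ctAW×1, ctAw×1, ctaW×1, ctaw×1
CcTtAaWw gametes: CTAW×1, CTAw×1, CTaW×1, CTaw×1, CtAW×1, CtAw×1, CtaW×1, Ctaw×1, cTAW×1, cTAw×1, cTaW×1, cTaw×1, ctAW×1, ctAw×1, ctaW×1, ctaw×1
CcTtAaWw×CcTtAaWw grid (16·16=256): CCTTAAWW=1 CCTTAAWw=2 CCTTAAww=1 CCTTAaWW=2 CCTTAaWw=4 CCTTAaww=2 CCTTaaWW=1 CCTTaaWw=2 CCTTaaww=1 CCTtAAWW=2 CCTtAAWw=4 CCTtAAww=2 CCTtAaWW=4 CCTtAaWw=8 CCTtAaww=4 CCTtaaWW=2 CCTtaaWw=4 CCTtaaww=2 CCttAAWW=1 CCttAAWw=2 CCttAAww=1 CCttAaWW=2 CCttAaWw=4 CCttAaww=2 CCttaaWW=1 CCttaaWw=2 CCttaaww=1 CcTTAAWW=2 CcTTAAWw=4 CcTTAAww=2 CcTTAaWW=4 CcTTAaWw=8 CcTTAaww=4 CcTTaaWW=2 CcTTaaWw=4 CcTTaaww=2 CcTtAAWW=4 CcTtAAWw=8 CcTtAAww=4 CcTtAaWW=8 CcTtAaWw=16 CcTtAaww=8 CcTtaaWW=4 CcTtaaWw=8 CcTtaaww=4 CcttAAWW=2 CcttAAWw=4 CcttAAww=2 CcttAaWW=4 CcttAaWw=8 CcttAaww=4 CcttaaWW=2 CcttaaWw=4 Ccttaaww=2 ccTTAAWW=1 ccTTAAWw=2 ccTTAAww=1 ccTTAaWW=2 ccTTAaWw=4 ccTTAaww=2 ccTTaaWW=1 ccTTaaWw=2 ccTTaaww=1 ccTtAAWW=2 ccTtAAWw=4 ccTtAAww=2 ccTtAaWW=4 ccTtAaWw=8 ccTtAaww=4 ccTtaaWW=2 ccTtaaWw=4 ccTtaaww=2 ccttAAWW=1 ccttAAWw=2 ccttAAww=1 ccttAaWW=2 ccttAaWw=4 ccttAaww=2 ccttaaWW=1 ccttaaWw=2 ccttaaww=1
ccTTAAww hits 1/256; gcd=1; 1÷1/256÷1 = 1/256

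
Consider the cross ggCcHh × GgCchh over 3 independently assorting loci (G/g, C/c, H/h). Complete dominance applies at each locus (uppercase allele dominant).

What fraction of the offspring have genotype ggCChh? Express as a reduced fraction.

ggCcHh gametes: gCH×2, gCh×2, gcH×2, gch×2
GgCchh gametes: GCh×2, Gch×2, gCh×2, gch×2
ggCcHh×GgCchh grid (8·8=64): GgCCHh=4 GgCChh=4 GgCcHh=8 GgCchh=8 GgccHh=4 Ggcchh=4 ggCCHh=4 ggCChh=4 ggCcHh=8 ggCchh=8 ggccHh=4 ggcchh=4
ggCChh hits 4/64; gcd=4; 4÷4/64÷4 = 1/16

P(ggCChh) = 1/16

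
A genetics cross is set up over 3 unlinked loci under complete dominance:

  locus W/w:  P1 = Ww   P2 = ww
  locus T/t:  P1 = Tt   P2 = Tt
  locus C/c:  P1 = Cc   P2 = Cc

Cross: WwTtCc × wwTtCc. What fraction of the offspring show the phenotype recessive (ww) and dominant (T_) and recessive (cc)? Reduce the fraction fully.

WwTtCc gametes: WTC×1, WTc×1, WtC×1, Wtc×1, wTC×1, wTc×1, wtC×1, wtc×1
wwTtCc gametes: wTC×2, wTc×2, wtC×2, wtc×2
WwTtCc×wwTtCc grid (8·8=64): WwTTCC=2 WwTTCc=4 WwTTcc=2 WwTtCC=4 WwTtCc=8 WwTtcc=4 WwttCC=2 WwttCc=4 Wwttcc=2 wwTTCC=2 wwTTCc=4 wwTTcc=2 wwTtCC=4 wwTtCc=8 wwTtcc=4 wwttCC=2 wwttCc=4 wwttcc=2
ww T_ cc hits 6/64; gcd=2; 6÷2/64÷2 = 3/32

P(ww T_ cc) = 3/32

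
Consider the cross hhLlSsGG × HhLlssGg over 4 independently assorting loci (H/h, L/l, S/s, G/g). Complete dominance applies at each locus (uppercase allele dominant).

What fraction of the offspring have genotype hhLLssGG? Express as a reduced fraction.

P(hhLLssGG) = 1/32

hhLlSsGG gametes: hLSG×4, hLsG×4, hlSG×4, hlsG×4
HhLlssGg gametes: HLsG×2, HLsg×2, HlsG×2, Hlsg×2, hLsG×2, hLsg×2, hlsG×2, hlsg×2
hhLlSsGG×HhLlssGg grid (16·16=256): HhLLSsGG=8 HhLLSsGg=8 HhLLssGG=8 HhLLssGg=8 HhLlSsGG=16 HhLlSsGg=16 HhLlssGG=16 HhLlssGg=16 HhllSsGG=8 HhllSsGg=8 HhllssGG=8 HhllssGg=8 hhLLSsGG=8 hhLLSsGg=8 hhLLssGG=8 hhLLssGg=8 hhLlSsGG=16 hhLlSsGg=16 hhLlssGG=16 hhLlssGg=16 hhllSsGG=8 hhllSsGg=8 hhllssGG=8 hhllssGg=8
hhLLssGG hits 8/256; gcd=8; 8÷8/256÷8 = 1/32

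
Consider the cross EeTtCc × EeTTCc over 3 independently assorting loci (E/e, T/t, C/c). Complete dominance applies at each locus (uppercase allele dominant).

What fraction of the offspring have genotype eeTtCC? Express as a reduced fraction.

EeTtCc gametes: ETC×1, ETc×1, EtC×1, Etc×1, eTC×1, eTc×1, etC×1, etc×1
EeTTCc gametes: ETC×2, ETc×2, eTC×2, eTc×2
EeTtCc×EeTTCc grid (8·8=64): EETTCC=2 EETTCc=4 EETTcc=2 EETtCC=2 EETtCc=4 EETtcc=2 EeTTCC=4 EeTTCc=8 EeTTcc=4 EeTtCC=4 EeTtCc=8 EeTtcc=4 eeTTCC=2 eeTTCc=4 eeTTcc=2 eeTtCC=2 eeTtCc=4 eeTtcc=2
eeTtCC hits 2/64; gcd=2; 2÷2/64÷2 = 1/32

P(eeTtCC) = 1/32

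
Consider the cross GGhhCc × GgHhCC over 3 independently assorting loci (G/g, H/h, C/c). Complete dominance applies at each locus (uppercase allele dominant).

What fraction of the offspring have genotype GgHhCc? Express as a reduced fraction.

P(GgHhCc) = 1/8

GGhhCc gametes: GhC×4, Ghc×4
GgHhCC gametes: GHC×2, GhC×2, gHC×2, ghC×2
GGhhCc×GgHhCC grid (8·8=64): GGHhCC=8 GGHhCc=8 GGhhCC=8 GGhhCc=8 GgHhCC=8 GgHhCc=8 GghhCC=8 GghhCc=8
GgHhCc hits 8/64; gcd=8; 8÷8/64÷8 = 1/8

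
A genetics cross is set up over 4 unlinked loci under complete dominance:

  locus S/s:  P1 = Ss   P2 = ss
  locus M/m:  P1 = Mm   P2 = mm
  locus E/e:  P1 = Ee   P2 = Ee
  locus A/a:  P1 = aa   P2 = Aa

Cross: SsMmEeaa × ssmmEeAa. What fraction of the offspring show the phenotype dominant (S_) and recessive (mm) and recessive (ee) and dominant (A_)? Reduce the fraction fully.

P(S_ mm ee A_) = 1/32

SsMmEeaa gametes: SMEa×2, SMea×2, SmEa×2, Smea×2, sMEa×2, sMea×2, smEa×2, smea×2
ssmmEeAa gametes: smEA×4, smEa×4, smeA×4, smea×4
SsMmEeaa×ssmmEeAa grid (16·16=256): SsMmEEAa=8 SsMmEEaa=8 SsMmEeAa=16 SsMmEeaa=16 SsMmeeAa=8 SsMmeeaa=8 SsmmEEAa=8 SsmmEEaa=8 SsmmEeAa=16 SsmmEeaa=16 SsmmeeAa=8 Ssmmeeaa=8 ssMmEEAa=8 ssMmEEaa=8 ssMmEeAa=16 ssMmEeaa=16 ssMmeeAa=8 ssMmeeaa=8 ssmmEEAa=8 ssmmEEaa=8 ssmmEeAa=16 ssmmEeaa=16 ssmmeeAa=8 ssmmeeaa=8
S_ mm ee A_ hits 8/256; gcd=8; 8÷8/256÷8 = 1/32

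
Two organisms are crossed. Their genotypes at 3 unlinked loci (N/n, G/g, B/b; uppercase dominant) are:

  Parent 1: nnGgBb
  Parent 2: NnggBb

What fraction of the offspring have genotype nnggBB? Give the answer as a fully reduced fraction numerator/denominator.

nnGgBb gametes: nGB×2, nGb×2, ngB×2, ngb×2
NnggBb gametes: NgB×2, Ngb×2, ngB×2, ngb×2
nnGgBb×NnggBb grid (8·8=64): NnGgBB=4 NnGgBb=8 NnGgbb=4 NnggBB=4 NnggBb=8 Nnggbb=4 nnGgBB=4 nnGgBb=8 nnGgbb=4 nnggBB=4 nnggBb=8 nnggbb=4
nnggBB hits 4/64; gcd=4; 4÷4/64÷4 = 1/16

P(nnggBB) = 1/16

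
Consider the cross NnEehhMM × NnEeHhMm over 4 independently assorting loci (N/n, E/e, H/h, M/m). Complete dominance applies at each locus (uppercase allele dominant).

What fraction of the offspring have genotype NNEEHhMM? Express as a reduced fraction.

P(NNEEHhMM) = 1/64

NnEehhMM gametes: NEhM×4, NehM×4, nEhM×4, nehM×4
NnEeHhMm gametes: NEHM×1, NEHm×1, NEhM×1, NEhm×1, NeHM×1, NeHm×1, NehM×1, Nehm×1, nEHM×1, nEHm×1, nEhM×1, nEhm×1, neHM×1, neHm×1, nehM×1, nehm×1
NnEehhMM×NnEeHhMm grid (16·16=256): NNEEHhMM=4 NNEEHhMm=4 NNEEhhMM=4 NNEEhhMm=4 NNEeHhMM=8 NNEeHhMm=8 NNEehhMM=8 NNEehhMm=8 NNeeHhMM=4 NNeeHhMm=4 NNeehhMM=4 NNeehhMm=4 NnEEHhMM=8 NnEEHhMm=8 NnEEhhMM=8 NnEEhhMm=8 NnEeHhMM=16 NnEeHhMm=16 NnEehhMM=16 NnEehhMm=16 NneeHhMM=8 NneeHhMm=8 NneehhMM=8 NneehhMm=8 nnEEHhMM=4 nnEEHhMm=4 nnEEhhMM=4 nnEEhhMm=4 nnEeHhMM=8 nnEeHhMm=8 nnEehhMM=8 nnEehhMm=8 nneeHhMM=4 nneeHhMm=4 nneehhMM=4 nneehhMm=4
NNEEHhMM hits 4/256; gcd=4; 4÷4/256÷4 = 1/64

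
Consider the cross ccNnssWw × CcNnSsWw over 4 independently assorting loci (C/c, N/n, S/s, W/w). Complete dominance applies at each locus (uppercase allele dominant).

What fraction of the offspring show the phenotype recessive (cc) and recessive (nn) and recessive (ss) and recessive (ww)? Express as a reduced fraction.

ccNnssWw gametes: cNsW×4, cNsw×4, cnsW×4, cnsw×4
CcNnSsWw gametes: CNSW×1, CNSw×1, CNsW×1, CNsw×1, CnSW×1, CnSw×1, CnsW×1, Cnsw×1, cNSW×1, cNSw×1, cNsW×1, cNsw×1, cnSW×1, cnSw×1, cnsW×1, cnsw×1
ccNnssWw×CcNnSsWw grid (16·16=256): CcNNSsWW=4 CcNNSsWw=8 CcNNSsww=4 CcNNssWW=4 CcNNssWw=8 CcNNssww=4 CcNnSsWW=8 CcNnSsWw=16 CcNnSsww=8 CcNnssWW=8 CcNnssWw=16 CcNnssww=8 CcnnSsWW=4 CcnnSsWw=8 CcnnSsww=4 CcnnssWW=4 CcnnssWw=8 Ccnnssww=4 ccNNSsWW=4 ccNNSsWw=8 ccNNSsww=4 ccNNssWW=4 ccNNssWw=8 ccNNssww=4 ccNnSsWW=8 ccNnSsWw=16 ccNnSsww=8 ccNnssWW=8 ccNnssWw=16 ccNnssww=8 ccnnSsWW=4 ccnnSsWw=8 ccnnSsww=4 ccnnssWW=4 ccnnssWw=8 ccnnssww=4
cc nn ss ww hits 4/256; gcd=4; 4÷4/256÷4 = 1/64

P(cc nn ss ww) = 1/64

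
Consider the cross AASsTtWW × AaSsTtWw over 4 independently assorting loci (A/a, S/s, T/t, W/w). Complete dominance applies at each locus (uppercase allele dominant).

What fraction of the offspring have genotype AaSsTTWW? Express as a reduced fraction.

AASsTtWW gametes: ASTW×4, AStW×4, AsTW×4, AstW×4
AaSsTtWw gametes: ASTW×1, ASTw×1, AStW×1, AStw×1, AsTW×1, AsTw×1, AstW×1, Astw×1, aSTW×1, aSTw×1, aStW×1, aStw×1, asTW×1, asTw×1, astW×1, astw×1
AASsTtWW×AaSsTtWw grid (16·16=256): AASSTTWW=4 AASSTTWw=4 AASSTtWW=8 AASSTtWw=8 AASSttWW=4 AASSttWw=4 AASsTTWW=8 AASsTTWw=8 AASsTtWW=16 AASsTtWw=16 AASsttWW=8 AASsttWw=8 AAssTTWW=4 AAssTTWw=4 AAssTtWW=8 AAssTtWw=8 AAssttWW=4 AAssttWw=4 AaSSTTWW=4 AaSSTTWw=4 AaSSTtWW=8 AaSSTtWw=8 AaSSttWW=4 AaSSttWw=4 AaSsTTWW=8 AaSsTTWw=8 AaSsTtWW=16 AaSsTtWw=16 AaSsttWW=8 AaSsttWw=8 AassTTWW=4 AassTTWw=4 AassTtWW=8 AassTtWw=8 AassttWW=4 AassttWw=4
AaSsTTWW hits 8/256; gcd=8; 8÷8/256÷8 = 1/32

P(AaSsTTWW) = 1/32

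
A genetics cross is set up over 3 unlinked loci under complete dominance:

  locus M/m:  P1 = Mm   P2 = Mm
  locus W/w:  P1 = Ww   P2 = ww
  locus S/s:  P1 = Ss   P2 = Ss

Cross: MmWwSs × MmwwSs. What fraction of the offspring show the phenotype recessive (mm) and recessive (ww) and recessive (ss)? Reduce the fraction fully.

P(mm ww ss) = 1/32

MmWwSs gametes: MWS×1, MWs×1, MwS×1, Mws×1, mWS×1, mWs×1, mwS×1, mws×1
MmwwSs gametes: MwS×2, Mws×2, mwS×2, mws×2
MmWwSs×MmwwSs grid (8·8=64): MMWwSS=2 MMWwSs=4 MMWwss=2 MMwwSS=2 MMwwSs=4 MMwwss=2 MmWwSS=4 MmWwSs=8 MmWwss=4 MmwwSS=4 MmwwSs=8 Mmwwss=4 mmWwSS=2 mmWwSs=4 mmWwss=2 mmwwSS=2 mmwwSs=4 mmwwss=2
mm ww ss hits 2/64; gcd=2; 2÷2/64÷2 = 1/32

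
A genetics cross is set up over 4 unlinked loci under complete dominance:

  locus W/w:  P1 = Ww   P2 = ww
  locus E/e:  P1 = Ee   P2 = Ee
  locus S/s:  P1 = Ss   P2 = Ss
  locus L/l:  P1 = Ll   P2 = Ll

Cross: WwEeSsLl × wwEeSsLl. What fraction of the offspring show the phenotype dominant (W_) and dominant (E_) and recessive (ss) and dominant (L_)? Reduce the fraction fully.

P(W_ E_ ss L_) = 9/128

WwEeSsLl gametes: WESL×1, WESl×1, WEsL×1, WEsl×1, WeSL×1, WeSl×1, WesL×1, Wesl×1, wESL×1, wESl×1, wEsL×1, wEsl×1, weSL×1, weSl×1, wesL×1, wesl×1
wwEeSsLl gametes: wESL×2, wESl×2, wEsL×2, wEsl×2, weSL×2, weSl×2, wesL×2, wesl×2
WwEeSsLl×wwEeSsLl grid (16·16=256): WwEESSLL=2 WwEESSLl=4 WwEESSll=2 WwEESsLL=4 WwEESsLl=8 WwEESsll=4 WwEEssLL=2 WwEEssLl=4 WwEEssll=2 WwEeSSLL=4 WwEeSSLl=8 WwEeSSll=4 WwEeSsLL=8 WwEeSsLl=16 WwEeSsll=8 WwEessLL=4 WwEessLl=8 WwEessll=4 WweeSSLL=2 WweeSSLl=4 WweeSSll=2 WweeSsLL=4 WweeSsLl=8 WweeSsll=4 WweessLL=2 WweessLl=4 Wweessll=2 wwEESSLL=2 wwEESSLl=4 wwEESSll=2 wwEESsLL=4 wwEESsLl=8 wwEESsll=4 wwEEssLL=2 wwEEssLl=4 wwEEssll=2 wwEeSSLL=4 wwEeSSLl=8 wwEeSSll=4 wwEeSsLL=8 wwEeSsLl=16 wwEeSsll=8 wwEessLL=4 wwEessLl=8 wwEessll=4 wweeSSLL=2 wweeSSLl=4 wweeSSll=2 wweeSsLL=4 wweeSsLl=8 wweeSsll=4 wweessLL=2 wweessLl=4 wweessll=2
W_ E_ ss L_ hits 18/256; gcd=2; 18÷2/256÷2 = 9/128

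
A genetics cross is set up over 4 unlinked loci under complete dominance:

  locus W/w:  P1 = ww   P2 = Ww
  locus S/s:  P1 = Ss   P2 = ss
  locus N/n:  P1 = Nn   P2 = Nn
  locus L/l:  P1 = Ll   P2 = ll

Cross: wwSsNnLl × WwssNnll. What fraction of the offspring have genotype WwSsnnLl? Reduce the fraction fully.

P(WwSsnnLl) = 1/32

wwSsNnLl gametes: wSNL×2, wSNl×2, wSnL×2, wSnl×2, wsNL×2, wsNl×2, wsnL×2, wsnl×2
WwssNnll gametes: WsNl×4, Wsnl×4, wsNl×4, wsnl×4
wwSsNnLl×WwssNnll grid (16·16=256): WwSsNNLl=8 WwSsNNll=8 WwSsNnLl=16 WwSsNnll=16 WwSsnnLl=8 WwSsnnll=8 WwssNNLl=8 WwssNNll=8 WwssNnLl=16 WwssNnll=16 WwssnnLl=8 Wwssnnll=8 wwSsNNLl=8 wwSsNNll=8 wwSsNnLl=16 wwSsNnll=16 wwSsnnLl=8 wwSsnnll=8 wwssNNLl=8 wwssNNll=8 wwssNnLl=16 wwssNnll=16 wwssnnLl=8 wwssnnll=8
WwSsnnLl hits 8/256; gcd=8; 8÷8/256÷8 = 1/32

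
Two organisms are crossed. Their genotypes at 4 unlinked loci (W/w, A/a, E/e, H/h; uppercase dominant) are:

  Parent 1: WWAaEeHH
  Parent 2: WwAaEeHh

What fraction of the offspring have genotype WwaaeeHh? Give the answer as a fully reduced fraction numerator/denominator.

WWAaEeHH gametes: WAEH×4, WAeH×4, WaEH×4, WaeH×4
WwAaEeHh gametes: WAEH×1, WAEh×1, WAeH×1, WAeh×1, WaEH×1, WaEh×1, WaeH×1, Waeh×1, wAEH×1, wAEh×1, wAeH×1, wAeh×1, waEH×1, waEh×1, waeH×1, waeh×1
WWAaEeHH×WwAaEeHh grid (16·16=256): WWAAEEHH=4 WWAAEEHh=4 WWAAEeHH=8 WWAAEeHh=8 WWAAeeHH=4 WWAAeeHh=4 WWAaEEHH=8 WWAaEEHh=8 WWAaEeHH=16 WWAaEeHh=16 WWAaeeHH=8 WWAaeeHh=8 WWaaEEHH=4 WWaaEEHh=4 WWaaEeHH=8 WWaaEeHh=8 WWaaeeHH=4 WWaaeeHh=4 WwAAEEHH=4 WwAAEEHh=4 WwAAEeHH=8 WwAAEeHh=8 WwAAeeHH=4 WwAAeeHh=4 WwAaEEHH=8 WwAaEEHh=8 WwAaEeHH=16 WwAaEeHh=16 WwAaeeHH=8 WwAaeeHh=8 WwaaEEHH=4 WwaaEEHh=4 WwaaEeHH=8 WwaaEeHh=8 WwaaeeHH=4 WwaaeeHh=4
WwaaeeHh hits 4/256; gcd=4; 4÷4/256÷4 = 1/64

P(WwaaeeHh) = 1/64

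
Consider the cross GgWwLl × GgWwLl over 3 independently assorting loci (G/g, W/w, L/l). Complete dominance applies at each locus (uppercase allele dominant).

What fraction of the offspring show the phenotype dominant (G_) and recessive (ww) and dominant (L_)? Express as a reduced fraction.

GgWwLl gametes: GWL×1, GWl×1, GwL×1, Gwl×1, gWL×1, gWl×1, gwL×1, gwl×1
GgWwLl gametes: GWL×1, GWl×1, GwL×1, Gwl×1, gWL×1, gWl×1, gwL×1, gwl×1
GgWwLl×GgWwLl grid (8·8=64): GGWWLL=1 GGWWLl=2 GGWWll=1 GGWwLL=2 GGWwLl=4 GGWwll=2 GGwwLL=1 GGwwLl=2 GGwwll=1 GgWWLL=2 GgWWLl=4 GgWWll=2 GgWwLL=4 GgWwLl=8 GgWwll=4 GgwwLL=2 GgwwLl=4 Ggwwll=2 ggWWLL=1 ggWWLl=2 ggWWll=1 ggWwLL=2 ggWwLl=4 ggWwll=2 ggwwLL=1 ggwwLl=2 ggwwll=1
G_ ww L_ hits 9/64; gcd=1; 9÷1/64÷1 = 9/64

P(G_ ww L_) = 9/64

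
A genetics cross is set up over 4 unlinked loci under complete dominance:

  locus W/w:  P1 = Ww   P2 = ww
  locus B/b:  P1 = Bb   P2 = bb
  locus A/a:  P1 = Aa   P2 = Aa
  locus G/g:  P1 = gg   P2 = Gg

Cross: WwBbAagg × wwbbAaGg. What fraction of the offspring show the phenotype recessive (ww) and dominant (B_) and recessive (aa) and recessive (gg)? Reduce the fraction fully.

P(ww B_ aa gg) = 1/32

WwBbAagg gametes: WBAg×2, WBag×2, WbAg×2, Wbag×2, wBAg×2, wBag×2, wbAg×2, wbag×2
wwbbAaGg gametes: wbAG×4, wbAg×4, wbaG×4, wbag×4
WwBbAagg×wwbbAaGg grid (16·16=256): WwBbAAGg=8 WwBbAAgg=8 WwBbAaGg=16 WwBbAagg=16 WwBbaaGg=8 WwBbaagg=8 WwbbAAGg=8 WwbbAAgg=8 WwbbAaGg=16 WwbbAagg=16 WwbbaaGg=8 Wwbbaagg=8 wwBbAAGg=8 wwBbAAgg=8 wwBbAaGg=16 wwBbAagg=16 wwBbaaGg=8 wwBbaagg=8 wwbbAAGg=8 wwbbAAgg=8 wwbbAaGg=16 wwbbAagg=16 wwbbaaGg=8 wwbbaagg=8
ww B_ aa gg hits 8/256; gcd=8; 8÷8/256÷8 = 1/32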